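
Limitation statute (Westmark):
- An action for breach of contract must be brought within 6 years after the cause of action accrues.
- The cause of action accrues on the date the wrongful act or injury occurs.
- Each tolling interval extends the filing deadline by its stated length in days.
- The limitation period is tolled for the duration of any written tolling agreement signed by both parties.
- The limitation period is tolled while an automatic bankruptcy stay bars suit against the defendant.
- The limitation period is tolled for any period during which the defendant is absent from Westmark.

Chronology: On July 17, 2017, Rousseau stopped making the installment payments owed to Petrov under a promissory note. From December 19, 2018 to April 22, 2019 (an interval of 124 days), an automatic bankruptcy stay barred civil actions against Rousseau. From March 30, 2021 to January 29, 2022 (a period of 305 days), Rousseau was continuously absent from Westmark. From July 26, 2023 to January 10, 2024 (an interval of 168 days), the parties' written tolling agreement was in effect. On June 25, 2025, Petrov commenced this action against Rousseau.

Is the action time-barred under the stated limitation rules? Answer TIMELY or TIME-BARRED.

TIME-BARRED

The claim accrued on July 17, 2017, when the wrongful act occurred.
The untolled deadline — 6 years after July 17, 2017 — is July 17, 2023.
The period was tolled for 124 days by the automatic bankruptcy stay (December 19, 2018 to April 22, 2019), pushing the deadline to November 18, 2023.
Because the defendant's absence from the jurisdiction ran from March 30, 2021 to January 29, 2022, the deadline is extended by 305 days to September 18, 2024.
The period was tolled for 168 days by the written tolling agreement (July 26, 2023 to January 10, 2024), pushing the deadline to March 5, 2025.
Filing on June 25, 2025 missed the March 5, 2025 deadline — the action is time-barred.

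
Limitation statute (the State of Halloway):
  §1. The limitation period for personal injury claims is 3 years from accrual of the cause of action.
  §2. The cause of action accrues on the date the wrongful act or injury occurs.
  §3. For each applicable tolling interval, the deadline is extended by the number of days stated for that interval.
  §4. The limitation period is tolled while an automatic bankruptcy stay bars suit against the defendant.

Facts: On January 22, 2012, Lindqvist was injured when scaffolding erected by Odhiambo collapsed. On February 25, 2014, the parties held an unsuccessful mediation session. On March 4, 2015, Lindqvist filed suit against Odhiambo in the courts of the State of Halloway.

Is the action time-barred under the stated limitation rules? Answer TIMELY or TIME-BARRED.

The cause of action accrued on January 22, 2012, the date of the act.
The untolled deadline — 3 years after January 22, 2012 — is January 22, 2015.
Nothing else in the chronology tolls or restarts the period.
Lindqvist filed on March 4, 2015, after the January 22, 2015 deadline, so the action is time-barred.

TIME-BARRED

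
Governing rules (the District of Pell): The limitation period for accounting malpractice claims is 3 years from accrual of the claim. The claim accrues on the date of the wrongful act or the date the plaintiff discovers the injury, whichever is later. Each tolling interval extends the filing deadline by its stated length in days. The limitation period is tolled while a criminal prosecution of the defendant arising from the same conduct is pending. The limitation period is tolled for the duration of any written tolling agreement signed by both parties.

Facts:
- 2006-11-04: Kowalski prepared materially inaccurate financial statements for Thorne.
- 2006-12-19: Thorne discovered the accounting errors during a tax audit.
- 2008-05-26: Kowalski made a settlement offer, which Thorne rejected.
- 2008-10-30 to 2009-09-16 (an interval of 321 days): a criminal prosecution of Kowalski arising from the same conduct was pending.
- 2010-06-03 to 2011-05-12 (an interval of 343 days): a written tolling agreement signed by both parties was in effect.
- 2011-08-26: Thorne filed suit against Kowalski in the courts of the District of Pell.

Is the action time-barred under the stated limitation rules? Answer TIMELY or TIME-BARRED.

Taking the later of the act (2006-11-04) and discovery (2006-12-19), the claim accrued on 2006-12-19.
Adding the 3 years base period to 2006-12-19 gives a deadline of 2009-12-19, before any tolling.
The period was tolled for 321 days by the pending criminal prosecution (2008-10-30 to 2009-09-16), pushing the deadline to 2010-11-05.
Because the written tolling agreement ran from 2010-06-03 to 2011-05-12, the deadline is extended by 343 days to 2011-10-14.
The other events in the timeline have no effect on the limitation period under the stated rules.
The 2011-08-26 filing precedes the 2011-10-14 deadline; the claim is timely.

TIMELY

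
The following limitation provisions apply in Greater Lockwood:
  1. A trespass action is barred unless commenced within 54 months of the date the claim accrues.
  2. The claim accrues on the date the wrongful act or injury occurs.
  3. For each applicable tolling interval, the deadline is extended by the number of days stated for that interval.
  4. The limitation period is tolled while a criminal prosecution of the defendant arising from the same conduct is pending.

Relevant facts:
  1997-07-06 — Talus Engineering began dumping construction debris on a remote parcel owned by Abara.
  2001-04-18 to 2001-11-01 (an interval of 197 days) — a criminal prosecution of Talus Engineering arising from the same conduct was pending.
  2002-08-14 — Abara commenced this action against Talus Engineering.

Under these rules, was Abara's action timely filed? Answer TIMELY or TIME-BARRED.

TIME-BARRED

The claim accrued on 1997-07-06, when the wrongful act occurred.
The untolled deadline — 54 months after 1997-07-06 — is 2002-01-06.
The period was tolled for 197 days by the pending criminal prosecution (2001-04-18 to 2001-11-01), pushing the deadline to 2002-07-22.
The 2002-08-14 filing falls after the 2002-07-22 deadline; the claim is time-barred.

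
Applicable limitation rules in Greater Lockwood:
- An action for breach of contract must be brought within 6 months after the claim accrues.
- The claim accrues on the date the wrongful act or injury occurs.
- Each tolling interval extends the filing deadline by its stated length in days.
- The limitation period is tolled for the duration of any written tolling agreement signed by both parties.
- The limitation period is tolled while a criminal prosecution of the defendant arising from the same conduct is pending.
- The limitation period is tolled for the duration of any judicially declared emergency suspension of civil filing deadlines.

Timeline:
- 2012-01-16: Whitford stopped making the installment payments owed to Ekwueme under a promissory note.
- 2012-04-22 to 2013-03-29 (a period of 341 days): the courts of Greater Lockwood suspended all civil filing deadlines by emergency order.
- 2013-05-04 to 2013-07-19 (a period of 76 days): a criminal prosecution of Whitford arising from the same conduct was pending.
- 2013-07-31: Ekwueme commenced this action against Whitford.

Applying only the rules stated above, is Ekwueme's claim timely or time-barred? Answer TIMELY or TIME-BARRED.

The claim accrued on 2012-01-16, the date of the act.
Adding the 6 months base period to 2012-01-16 gives a deadline of 2012-07-16, before any tolling.
The emergency suspension of filing deadlines from 2012-04-22 to 2013-03-29 tolled the period for 341 days, extending the deadline to 2013-06-22.
Because the pending criminal prosecution ran from 2013-05-04 to 2013-07-19, the deadline is extended by 76 days to 2013-09-06.
Ekwueme filed on 2013-07-31, before the 2013-09-06 deadline, so the action is timely.

TIMELY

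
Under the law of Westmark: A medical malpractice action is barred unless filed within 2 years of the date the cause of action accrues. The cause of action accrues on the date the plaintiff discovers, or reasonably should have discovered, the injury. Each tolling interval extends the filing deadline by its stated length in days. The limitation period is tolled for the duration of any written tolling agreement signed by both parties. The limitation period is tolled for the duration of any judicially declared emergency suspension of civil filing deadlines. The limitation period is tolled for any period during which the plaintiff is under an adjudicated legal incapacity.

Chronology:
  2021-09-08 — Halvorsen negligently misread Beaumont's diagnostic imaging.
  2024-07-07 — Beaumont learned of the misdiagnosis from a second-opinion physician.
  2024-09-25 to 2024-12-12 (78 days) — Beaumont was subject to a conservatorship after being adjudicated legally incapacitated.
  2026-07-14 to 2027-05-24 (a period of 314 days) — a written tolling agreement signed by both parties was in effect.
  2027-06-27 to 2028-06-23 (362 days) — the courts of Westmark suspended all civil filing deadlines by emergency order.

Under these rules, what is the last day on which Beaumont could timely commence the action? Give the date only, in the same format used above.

2028-07-30

Accrual is tied to discovery, so the period began on 2024-07-07 rather than on 2021-09-08 when the act occurred.
Adding the 2 years base period to 2024-07-07 gives a deadline of 2026-07-07, before any tolling.
The period was tolled for 78 days by the plaintiff's legal incapacity (2024-09-25 to 2024-12-12), pushing the deadline to 2026-09-23.
The period was tolled for 314 days by the written tolling agreement (2026-07-14 to 2027-05-24), pushing the deadline to 2027-08-03.
Because the emergency suspension of filing deadlines ran from 2027-06-27 to 2028-06-23, the deadline is extended by 362 days to 2028-07-30.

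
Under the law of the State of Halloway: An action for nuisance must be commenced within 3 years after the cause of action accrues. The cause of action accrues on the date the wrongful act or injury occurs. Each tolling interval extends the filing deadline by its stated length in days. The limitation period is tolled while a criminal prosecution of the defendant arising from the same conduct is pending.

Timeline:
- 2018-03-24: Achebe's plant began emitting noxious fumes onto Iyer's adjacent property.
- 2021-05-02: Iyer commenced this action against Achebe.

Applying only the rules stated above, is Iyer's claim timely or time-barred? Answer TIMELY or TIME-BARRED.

TIME-BARRED

The claim accrued on 2018-03-24, when the wrongful act occurred.
Adding the 3 years base period to 2018-03-24 gives a deadline of 2021-03-24, before any tolling.
Iyer filed on 2021-05-02, after the 2021-03-24 deadline, so the action is time-barred.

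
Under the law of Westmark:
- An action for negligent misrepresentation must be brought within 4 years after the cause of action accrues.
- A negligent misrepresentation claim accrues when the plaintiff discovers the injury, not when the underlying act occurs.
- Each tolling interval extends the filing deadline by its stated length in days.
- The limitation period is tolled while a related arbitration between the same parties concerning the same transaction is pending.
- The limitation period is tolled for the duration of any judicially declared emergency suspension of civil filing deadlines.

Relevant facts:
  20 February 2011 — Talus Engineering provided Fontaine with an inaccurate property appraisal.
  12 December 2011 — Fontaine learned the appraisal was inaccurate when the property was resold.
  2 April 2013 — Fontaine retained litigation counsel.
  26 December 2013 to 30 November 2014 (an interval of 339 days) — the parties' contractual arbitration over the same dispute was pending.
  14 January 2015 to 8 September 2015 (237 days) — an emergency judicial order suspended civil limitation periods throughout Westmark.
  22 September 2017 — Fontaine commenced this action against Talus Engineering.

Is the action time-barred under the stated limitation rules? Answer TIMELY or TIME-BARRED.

The claim did not accrue until Fontaine discovered the injury on 12 December 2011; the 20 February 2011 act date does not start the clock under the stated rule.
The untolled deadline — 4 years after 12 December 2011 — is 12 December 2015.
The period was tolled for 339 days by the pending related arbitration (26 December 2013 to 30 November 2014), pushing the deadline to 15 November 2016.
The period was tolled for 237 days by the emergency suspension of filing deadlines (14 January 2015 to 8 September 2015), pushing the deadline to 10 July 2017.
Nothing else in the chronology tolls or restarts the period.
Filing on 22 September 2017 missed the 10 July 2017 deadline — the action is time-barred.

TIME-BARRED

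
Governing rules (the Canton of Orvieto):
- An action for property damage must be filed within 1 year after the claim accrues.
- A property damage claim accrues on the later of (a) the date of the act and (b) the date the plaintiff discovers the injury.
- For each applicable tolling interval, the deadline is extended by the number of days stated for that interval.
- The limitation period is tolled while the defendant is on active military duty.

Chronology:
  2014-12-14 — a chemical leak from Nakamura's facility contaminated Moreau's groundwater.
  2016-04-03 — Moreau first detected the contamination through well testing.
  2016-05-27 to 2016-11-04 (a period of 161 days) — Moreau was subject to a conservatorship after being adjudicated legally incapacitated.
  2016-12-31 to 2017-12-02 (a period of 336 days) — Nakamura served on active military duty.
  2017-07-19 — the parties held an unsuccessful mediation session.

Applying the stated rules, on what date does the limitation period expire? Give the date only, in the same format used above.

2018-03-05

Because discovery on 2016-04-03 post-dates the 2014-12-14 act, accrual under the later-of rule falls on 2016-04-03.
Adding the 1 year base period to 2016-04-03 gives a deadline of 2017-04-03, before any tolling.
Because the defendant's active military service ran from 2016-12-31 to 2017-12-02, the deadline is extended by 336 days to 2018-03-05.
No stated provision tolls the period for the plaintiff's incapacity, so the interval from 2016-05-27 to 2016-11-04 has no effect on the deadline.
The other events in the timeline have no effect on the limitation period under the stated rules.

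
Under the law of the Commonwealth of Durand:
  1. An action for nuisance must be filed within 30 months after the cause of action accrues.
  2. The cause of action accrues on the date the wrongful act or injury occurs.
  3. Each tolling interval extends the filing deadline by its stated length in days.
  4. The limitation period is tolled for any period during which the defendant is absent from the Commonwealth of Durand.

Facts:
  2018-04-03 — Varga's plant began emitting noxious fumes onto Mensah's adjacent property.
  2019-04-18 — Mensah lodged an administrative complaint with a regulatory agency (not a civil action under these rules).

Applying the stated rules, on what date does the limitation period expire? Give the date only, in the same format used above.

The cause of action accrued on 2018-04-03, the date of the act.
The untolled deadline — 30 months after 2018-04-03 — is 2020-10-03.
None of the other events listed affects the running of the period under the stated rules.

2020-10-03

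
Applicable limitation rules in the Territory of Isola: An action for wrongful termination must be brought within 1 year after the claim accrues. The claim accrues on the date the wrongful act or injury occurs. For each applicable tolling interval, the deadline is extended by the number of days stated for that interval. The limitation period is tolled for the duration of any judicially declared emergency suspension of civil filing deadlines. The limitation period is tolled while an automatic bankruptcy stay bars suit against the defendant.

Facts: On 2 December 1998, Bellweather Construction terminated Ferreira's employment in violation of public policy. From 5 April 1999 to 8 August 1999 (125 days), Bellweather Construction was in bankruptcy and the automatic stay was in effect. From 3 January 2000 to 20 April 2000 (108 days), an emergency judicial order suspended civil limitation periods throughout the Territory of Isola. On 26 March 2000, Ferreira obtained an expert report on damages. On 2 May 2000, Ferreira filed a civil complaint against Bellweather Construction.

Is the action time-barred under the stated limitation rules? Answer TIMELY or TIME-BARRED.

TIMELY

The limitation period began to run on 2 December 1998.
The untolled deadline — 1 year after 2 December 1998 — is 2 December 1999.
Because the automatic bankruptcy stay ran from 5 April 1999 to 8 August 1999, the deadline is extended by 125 days to 5 April 2000.
Because the emergency suspension of filing deadlines ran from 3 January 2000 to 20 April 2000, the deadline is extended by 108 days to 22 July 2000.
The other events in the timeline have no effect on the limitation period under the stated rules.
The 2 May 2000 filing precedes the 22 July 2000 deadline; the claim is timely.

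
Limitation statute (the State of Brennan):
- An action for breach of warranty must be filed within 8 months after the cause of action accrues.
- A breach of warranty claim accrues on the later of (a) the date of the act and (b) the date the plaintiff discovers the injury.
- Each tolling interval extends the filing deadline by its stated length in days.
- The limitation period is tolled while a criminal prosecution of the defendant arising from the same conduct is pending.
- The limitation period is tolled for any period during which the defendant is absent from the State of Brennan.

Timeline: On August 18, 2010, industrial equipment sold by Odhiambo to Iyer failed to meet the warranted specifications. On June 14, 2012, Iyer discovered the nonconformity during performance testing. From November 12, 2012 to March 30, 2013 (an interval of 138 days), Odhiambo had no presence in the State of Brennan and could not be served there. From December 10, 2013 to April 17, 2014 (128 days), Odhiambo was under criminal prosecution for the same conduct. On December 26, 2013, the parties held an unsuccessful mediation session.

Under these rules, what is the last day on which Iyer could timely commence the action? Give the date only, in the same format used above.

The claim accrued on June 14, 2012 — the later of the August 18, 2010 act and the June 14, 2012 discovery.
The untolled deadline — 8 months after June 14, 2012 — is February 14, 2013.
Because the defendant's absence from the jurisdiction ran from November 12, 2012 to March 30, 2013, the deadline is extended by 138 days to July 2, 2013.
By the time the pending criminal prosecution began on December 10, 2013, the limitation period had already expired on July 2, 2013; that interval cannot revive it.
The other events in the timeline have no effect on the limitation period under the stated rules.

July 2, 2013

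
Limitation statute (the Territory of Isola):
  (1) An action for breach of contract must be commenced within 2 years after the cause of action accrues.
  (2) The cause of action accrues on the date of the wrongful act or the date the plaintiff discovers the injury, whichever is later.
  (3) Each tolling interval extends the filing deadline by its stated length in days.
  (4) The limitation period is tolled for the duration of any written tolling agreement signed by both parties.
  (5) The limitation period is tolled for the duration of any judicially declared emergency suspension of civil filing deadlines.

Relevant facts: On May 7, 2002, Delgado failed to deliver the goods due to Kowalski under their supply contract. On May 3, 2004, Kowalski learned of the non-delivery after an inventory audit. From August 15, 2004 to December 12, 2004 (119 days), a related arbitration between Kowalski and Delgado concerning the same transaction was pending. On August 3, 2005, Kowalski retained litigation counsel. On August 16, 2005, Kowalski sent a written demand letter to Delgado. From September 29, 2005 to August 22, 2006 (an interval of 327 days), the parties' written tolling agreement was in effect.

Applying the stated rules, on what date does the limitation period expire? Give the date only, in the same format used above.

March 26, 2007

Taking the later of the act (May 7, 2002) and discovery (May 3, 2004), the claim accrued on May 3, 2004.
Adding the 2 years base period to May 3, 2004 gives a deadline of May 3, 2006, before any tolling.
The period was tolled for 327 days by the written tolling agreement (September 29, 2005 to August 22, 2006), pushing the deadline to March 26, 2007.
The pending related arbitration from August 15, 2004 to December 12, 2004 does not toll the period, because no stated rule makes a pending arbitration a tolling event.
Nothing else in the chronology tolls or restarts the period.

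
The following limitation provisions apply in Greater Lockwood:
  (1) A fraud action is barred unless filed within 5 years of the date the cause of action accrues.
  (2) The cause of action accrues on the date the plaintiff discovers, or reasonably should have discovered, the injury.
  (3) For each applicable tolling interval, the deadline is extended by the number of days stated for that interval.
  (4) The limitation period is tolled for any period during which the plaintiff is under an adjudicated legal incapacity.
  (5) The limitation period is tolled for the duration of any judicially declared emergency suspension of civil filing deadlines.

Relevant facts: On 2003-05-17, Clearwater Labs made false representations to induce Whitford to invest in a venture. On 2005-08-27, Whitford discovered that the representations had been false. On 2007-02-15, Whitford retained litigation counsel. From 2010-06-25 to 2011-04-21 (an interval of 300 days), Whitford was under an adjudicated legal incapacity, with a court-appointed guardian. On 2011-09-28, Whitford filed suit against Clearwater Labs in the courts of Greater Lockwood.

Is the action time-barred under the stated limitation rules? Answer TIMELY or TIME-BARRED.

Accrual is tied to discovery, so the period began on 2005-08-27 rather than on 2003-05-17 when the act occurred.
5 years from 2005-08-27 is 2010-08-27.
The period was tolled for 300 days by the plaintiff's legal incapacity (2010-06-25 to 2011-04-21), pushing the deadline to 2011-06-23.
None of the other events listed affects the running of the period under the stated rules.
Whitford filed on 2011-09-28, after the 2011-06-23 deadline, so the action is time-barred.

TIME-BARRED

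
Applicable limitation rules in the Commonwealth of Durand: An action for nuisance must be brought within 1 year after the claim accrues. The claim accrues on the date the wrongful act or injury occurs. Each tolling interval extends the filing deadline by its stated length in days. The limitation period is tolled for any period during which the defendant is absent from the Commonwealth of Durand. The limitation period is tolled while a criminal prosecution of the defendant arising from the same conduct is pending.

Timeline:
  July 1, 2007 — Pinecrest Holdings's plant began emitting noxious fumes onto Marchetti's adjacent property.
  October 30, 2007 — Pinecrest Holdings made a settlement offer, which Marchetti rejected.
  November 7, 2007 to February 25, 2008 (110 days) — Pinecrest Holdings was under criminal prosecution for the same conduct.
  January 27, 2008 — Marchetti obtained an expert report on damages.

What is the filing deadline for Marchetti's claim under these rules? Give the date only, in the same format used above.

The claim accrued on July 1, 2007, when the wrongful act occurred.
Adding the 1 year base period to July 1, 2007 gives a deadline of July 1, 2008, before any tolling.
The pending criminal prosecution from November 7, 2007 to February 25, 2008 tolled the period for 110 days, extending the deadline to October 19, 2008.
None of the other events listed affects the running of the period under the stated rules.

October 19, 2008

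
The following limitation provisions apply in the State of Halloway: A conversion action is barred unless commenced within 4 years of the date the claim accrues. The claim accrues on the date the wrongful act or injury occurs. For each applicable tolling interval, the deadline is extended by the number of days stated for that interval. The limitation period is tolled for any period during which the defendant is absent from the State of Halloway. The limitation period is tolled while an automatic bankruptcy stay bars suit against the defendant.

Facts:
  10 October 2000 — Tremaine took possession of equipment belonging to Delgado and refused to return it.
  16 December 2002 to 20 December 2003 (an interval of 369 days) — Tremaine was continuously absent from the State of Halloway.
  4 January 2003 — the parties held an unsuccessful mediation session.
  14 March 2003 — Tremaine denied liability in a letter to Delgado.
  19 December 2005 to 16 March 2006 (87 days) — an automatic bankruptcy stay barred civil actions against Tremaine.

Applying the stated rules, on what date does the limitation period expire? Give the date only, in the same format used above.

14 October 2005

The limitation period began to run on 10 October 2000.
4 years from 10 October 2000 is 10 October 2004.
Because the defendant's absence from the jurisdiction ran from 16 December 2002 to 20 December 2003, the deadline is extended by 369 days to 14 October 2005.
By the time the automatic bankruptcy stay began on 19 December 2005, the limitation period had already expired on 14 October 2005; that interval cannot revive it.
Nothing else in the chronology tolls or restarts the period.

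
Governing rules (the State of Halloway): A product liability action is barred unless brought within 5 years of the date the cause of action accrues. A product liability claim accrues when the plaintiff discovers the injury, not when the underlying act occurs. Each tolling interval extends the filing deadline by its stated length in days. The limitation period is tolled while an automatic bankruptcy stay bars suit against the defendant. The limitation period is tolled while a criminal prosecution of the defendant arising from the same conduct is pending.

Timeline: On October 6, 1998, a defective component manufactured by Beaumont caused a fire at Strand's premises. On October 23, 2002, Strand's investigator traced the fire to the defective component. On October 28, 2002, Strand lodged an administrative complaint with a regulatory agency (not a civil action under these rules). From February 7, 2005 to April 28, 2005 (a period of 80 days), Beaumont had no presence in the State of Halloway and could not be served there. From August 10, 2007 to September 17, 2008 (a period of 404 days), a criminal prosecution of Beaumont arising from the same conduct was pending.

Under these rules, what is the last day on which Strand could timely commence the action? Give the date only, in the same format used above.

November 30, 2008

Under the discovery rule, the claim accrued on October 23, 2002, when Strand discovered the injury — not on the October 6, 1998 date of the underlying act.
Adding the 5 years base period to October 23, 2002 gives a deadline of October 23, 2007, before any tolling.
The pending criminal prosecution from August 10, 2007 to September 17, 2008 tolled the period for 404 days, extending the deadline to November 30, 2008.
No stated provision tolls the period for the defendant's absence, so the interval from February 7, 2005 to April 28, 2005 has no effect on the deadline.
Nothing else in the chronology tolls or restarts the period.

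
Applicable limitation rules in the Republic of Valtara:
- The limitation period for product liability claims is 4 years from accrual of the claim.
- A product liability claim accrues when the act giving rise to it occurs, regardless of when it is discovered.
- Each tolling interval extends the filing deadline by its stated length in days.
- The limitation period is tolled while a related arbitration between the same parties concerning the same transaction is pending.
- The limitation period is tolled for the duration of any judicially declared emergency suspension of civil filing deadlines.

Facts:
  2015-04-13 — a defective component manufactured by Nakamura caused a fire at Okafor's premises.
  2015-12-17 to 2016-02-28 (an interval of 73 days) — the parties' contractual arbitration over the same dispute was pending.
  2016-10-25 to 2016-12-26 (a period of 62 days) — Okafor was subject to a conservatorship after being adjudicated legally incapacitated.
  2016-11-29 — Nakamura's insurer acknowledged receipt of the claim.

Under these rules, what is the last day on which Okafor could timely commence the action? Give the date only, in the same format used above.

The limitation period began to run on 2015-04-13.
4 years from 2015-04-13 is 2019-04-13.
The period was tolled for 73 days by the pending related arbitration (2015-12-17 to 2016-02-28), pushing the deadline to 2019-06-25.
The plaintiff's legal incapacity from 2016-10-25 to 2016-12-26 does not toll the period, because no stated rule makes the plaintiff's incapacity a tolling event.
The other events in the timeline have no effect on the limitation period under the stated rules.

2019-06-25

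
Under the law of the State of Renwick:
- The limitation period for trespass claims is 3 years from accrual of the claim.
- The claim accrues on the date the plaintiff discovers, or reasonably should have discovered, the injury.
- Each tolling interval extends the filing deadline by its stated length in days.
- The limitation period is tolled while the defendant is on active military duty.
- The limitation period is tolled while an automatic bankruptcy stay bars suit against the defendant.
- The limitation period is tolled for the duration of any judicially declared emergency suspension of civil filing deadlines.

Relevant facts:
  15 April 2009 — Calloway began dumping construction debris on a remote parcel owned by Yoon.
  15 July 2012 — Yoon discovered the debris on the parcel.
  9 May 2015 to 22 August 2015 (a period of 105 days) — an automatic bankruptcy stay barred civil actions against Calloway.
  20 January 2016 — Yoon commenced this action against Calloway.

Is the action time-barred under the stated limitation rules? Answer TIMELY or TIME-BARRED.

TIME-BARRED

Under the discovery rule, the claim accrued on 15 July 2012, when Yoon discovered the injury — not on the 15 April 2009 date of the underlying act.
Adding the 3 years base period to 15 July 2012 gives a deadline of 15 July 2015, before any tolling.
Because the automatic bankruptcy stay ran from 9 May 2015 to 22 August 2015, the deadline is extended by 105 days to 28 October 2015.
Yoon filed on 20 January 2016, after the 28 October 2015 deadline, so the action is time-barred.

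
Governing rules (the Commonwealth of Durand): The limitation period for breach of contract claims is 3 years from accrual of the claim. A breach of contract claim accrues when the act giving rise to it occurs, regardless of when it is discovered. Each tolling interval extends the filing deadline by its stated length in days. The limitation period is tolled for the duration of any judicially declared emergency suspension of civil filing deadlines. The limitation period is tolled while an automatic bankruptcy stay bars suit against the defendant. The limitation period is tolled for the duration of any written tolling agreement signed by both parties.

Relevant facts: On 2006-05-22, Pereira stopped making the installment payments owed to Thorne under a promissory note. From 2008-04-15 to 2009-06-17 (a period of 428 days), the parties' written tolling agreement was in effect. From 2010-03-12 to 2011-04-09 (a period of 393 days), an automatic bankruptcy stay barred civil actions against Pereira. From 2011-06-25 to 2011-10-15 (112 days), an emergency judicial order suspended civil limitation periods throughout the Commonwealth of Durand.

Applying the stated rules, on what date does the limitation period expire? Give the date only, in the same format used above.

2011-12-11

The claim accrued on 2006-05-22, the date of the act.
The untolled deadline — 3 years after 2006-05-22 — is 2009-05-22.
Because the written tolling agreement ran from 2008-04-15 to 2009-06-17, the deadline is extended by 428 days to 2010-07-24.
Because the automatic bankruptcy stay ran from 2010-03-12 to 2011-04-09, the deadline is extended by 393 days to 2011-08-21.
The emergency suspension of filing deadlines from 2011-06-25 to 2011-10-15 tolled the period for 112 days, extending the deadline to 2011-12-11.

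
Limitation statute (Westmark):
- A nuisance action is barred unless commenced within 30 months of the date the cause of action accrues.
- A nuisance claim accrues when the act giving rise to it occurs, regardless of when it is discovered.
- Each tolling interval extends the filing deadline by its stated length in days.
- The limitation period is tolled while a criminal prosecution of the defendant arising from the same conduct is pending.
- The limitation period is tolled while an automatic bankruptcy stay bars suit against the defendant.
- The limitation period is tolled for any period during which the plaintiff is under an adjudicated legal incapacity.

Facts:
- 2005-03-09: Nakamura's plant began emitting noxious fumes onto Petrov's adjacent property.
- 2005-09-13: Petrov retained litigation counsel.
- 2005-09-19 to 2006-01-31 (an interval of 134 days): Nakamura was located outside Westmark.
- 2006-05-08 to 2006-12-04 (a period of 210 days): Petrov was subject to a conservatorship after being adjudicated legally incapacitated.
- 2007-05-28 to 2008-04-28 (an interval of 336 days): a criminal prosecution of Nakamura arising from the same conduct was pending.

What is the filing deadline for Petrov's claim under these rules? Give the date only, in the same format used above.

2009-03-08

The limitation period began to run on 2005-03-09.
The untolled deadline — 30 months after 2005-03-09 — is 2007-09-09.
The plaintiff's legal incapacity from 2006-05-08 to 2006-12-04 tolled the period for 210 days, extending the deadline to 2008-04-06.
The pending criminal prosecution from 2007-05-28 to 2008-04-28 tolled the period for 336 days, extending the deadline to 2009-03-08.
Although the defendant's absence ran from 2005-09-19 to 2006-01-31, the stated rules do not make that a tolling event, so it is disregarded.
The other events in the timeline have no effect on the limitation period under the stated rules.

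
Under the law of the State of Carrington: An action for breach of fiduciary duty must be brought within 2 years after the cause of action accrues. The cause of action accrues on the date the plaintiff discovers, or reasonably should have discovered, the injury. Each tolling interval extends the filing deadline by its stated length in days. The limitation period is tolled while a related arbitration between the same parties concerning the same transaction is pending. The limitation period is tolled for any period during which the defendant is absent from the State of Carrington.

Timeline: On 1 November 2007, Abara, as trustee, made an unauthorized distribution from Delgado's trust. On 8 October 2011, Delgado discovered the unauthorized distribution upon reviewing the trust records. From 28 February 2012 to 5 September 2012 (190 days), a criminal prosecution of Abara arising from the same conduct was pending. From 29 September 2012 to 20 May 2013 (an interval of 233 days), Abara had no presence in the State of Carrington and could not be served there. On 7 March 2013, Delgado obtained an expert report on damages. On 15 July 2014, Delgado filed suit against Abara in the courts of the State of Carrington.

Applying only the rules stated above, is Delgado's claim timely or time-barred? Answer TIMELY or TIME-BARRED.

TIME-BARRED

The claim did not accrue until Delgado discovered the injury on 8 October 2011; the 1 November 2007 act date does not start the clock under the stated rule.
Adding the 2 years base period to 8 October 2011 gives a deadline of 8 October 2013, before any tolling.
Because the defendant's absence from the jurisdiction ran from 29 September 2012 to 20 May 2013, the deadline is extended by 233 days to 29 May 2014.
Although a criminal prosecution ran from 28 February 2012 to 5 September 2012, the stated rules do not make that a tolling event, so it is disregarded.
Nothing else in the chronology tolls or restarts the period.
Filing on 15 July 2014 missed the 29 May 2014 deadline — the action is time-barred.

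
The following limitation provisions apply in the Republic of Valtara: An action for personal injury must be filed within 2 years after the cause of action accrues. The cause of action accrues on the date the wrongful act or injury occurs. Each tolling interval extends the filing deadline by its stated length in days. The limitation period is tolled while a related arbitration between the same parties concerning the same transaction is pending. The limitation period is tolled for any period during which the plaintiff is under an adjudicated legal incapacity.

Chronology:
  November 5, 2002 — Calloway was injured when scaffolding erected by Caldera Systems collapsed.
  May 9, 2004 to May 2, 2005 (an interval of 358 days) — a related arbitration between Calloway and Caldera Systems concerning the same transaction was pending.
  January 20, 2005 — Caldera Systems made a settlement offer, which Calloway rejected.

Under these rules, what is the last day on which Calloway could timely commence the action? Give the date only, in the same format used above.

The limitation period began to run on November 5, 2002.
Adding the 2 years base period to November 5, 2002 gives a deadline of November 5, 2004, before any tolling.
The period was tolled for 358 days by the pending related arbitration (May 9, 2004 to May 2, 2005), pushing the deadline to October 29, 2005.
None of the other events listed affects the running of the period under the stated rules.

October 29, 2005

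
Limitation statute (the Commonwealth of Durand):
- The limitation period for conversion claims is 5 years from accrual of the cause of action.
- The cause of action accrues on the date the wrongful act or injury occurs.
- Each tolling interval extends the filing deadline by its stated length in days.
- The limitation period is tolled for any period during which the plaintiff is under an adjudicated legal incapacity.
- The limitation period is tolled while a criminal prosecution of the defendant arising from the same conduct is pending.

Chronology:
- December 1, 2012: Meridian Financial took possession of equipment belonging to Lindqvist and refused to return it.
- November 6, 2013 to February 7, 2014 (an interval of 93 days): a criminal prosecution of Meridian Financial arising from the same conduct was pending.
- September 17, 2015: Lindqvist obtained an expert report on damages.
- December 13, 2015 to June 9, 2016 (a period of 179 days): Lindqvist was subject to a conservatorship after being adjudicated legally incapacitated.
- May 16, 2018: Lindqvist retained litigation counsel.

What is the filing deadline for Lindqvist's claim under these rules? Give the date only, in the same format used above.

The claim accrued on December 1, 2012, when the wrongful act occurred.
5 years from December 1, 2012 is December 1, 2017.
The period was tolled for 93 days by the pending criminal prosecution (November 6, 2013 to February 7, 2014), pushing the deadline to March 4, 2018.
The plaintiff's legal incapacity from December 13, 2015 to June 9, 2016 tolled the period for 179 days, extending the deadline to August 30, 2018.
None of the other events listed affects the running of the period under the stated rules.

August 30, 2018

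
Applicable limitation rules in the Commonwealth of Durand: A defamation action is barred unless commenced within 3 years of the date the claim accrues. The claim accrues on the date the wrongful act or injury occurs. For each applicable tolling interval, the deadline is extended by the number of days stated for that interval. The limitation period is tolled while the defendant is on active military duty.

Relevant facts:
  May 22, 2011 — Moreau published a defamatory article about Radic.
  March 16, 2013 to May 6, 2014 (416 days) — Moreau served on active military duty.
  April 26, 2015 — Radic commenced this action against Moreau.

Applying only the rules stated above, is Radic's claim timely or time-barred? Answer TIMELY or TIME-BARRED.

TIMELY

The limitation period began to run on May 22, 2011.
The untolled deadline — 3 years after May 22, 2011 — is May 22, 2014.
The period was tolled for 416 days by the defendant's active military service (March 16, 2013 to May 6, 2014), pushing the deadline to July 12, 2015.
Filing on April 26, 2015 beat the July 12, 2015 deadline — the action is timely.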